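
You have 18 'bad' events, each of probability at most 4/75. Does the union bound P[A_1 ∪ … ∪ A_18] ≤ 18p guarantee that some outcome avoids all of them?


Union bound: P[∪_{i=1}^{18} A_i] ≤ Σ_i P[A_i] ≤ 18·p = 18·(4/75) = 24/25.
Numerically: 24/25 ≈ 0.960.
Is 24/25 < 1? YES.
Since P[∪ A_i] ≤ 24/25 < 1, the complement has P[∩ A_i^c] ≥ 1 − 24/25 = 1/25 > 0, so some outcome avoids every A_i.

18·p = 24/25 ≈ 0.960; existence CERTIFIED by the union bound.


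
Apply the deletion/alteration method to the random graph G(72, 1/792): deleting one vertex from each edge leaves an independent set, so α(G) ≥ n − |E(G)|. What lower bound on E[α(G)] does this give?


E[|E(G)|] = C(72, 2)·p = 2556 · (1/792) = 71/22.
E[α(G)] ≥ n − E[|E(G)|] = 72 − 71/22 = 1513/22.
Numerically: ≈ 68.77273.
(This is only a lower bound; the true E[α(G)] may be larger.)

E[α(G)] ≥ 1513/22 ≈ 68.77273.


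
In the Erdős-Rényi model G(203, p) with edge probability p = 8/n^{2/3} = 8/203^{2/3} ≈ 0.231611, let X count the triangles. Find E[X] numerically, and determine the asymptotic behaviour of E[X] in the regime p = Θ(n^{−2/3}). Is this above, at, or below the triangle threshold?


Number of potential triangles: C(203, 3) = 1373701.
Each occurs with probability p³ ≈ (0.231611)³ ≈ 1.24244704e-02.
By linearity: E[X] = C(203, 3)·p³ ≈ 1373701 · 1.24244704e-02 ≈ 17067.507389.
Since α = 2/3 < 1, p = c/n^{2/3} ≫ 1/n is above the triangle threshold p ~ 1/n. Asymptotically E[X] ~ (c³/6)·n^{3(1−α)} = (8³/6)·n^{1} → ∞; triangles are abundant w.h.p.

E[X] ≈ 17067.507389; in regime p = Θ(1/n^{2/3}) E[X] diverges (above the triangle threshold p ~ 1/n).


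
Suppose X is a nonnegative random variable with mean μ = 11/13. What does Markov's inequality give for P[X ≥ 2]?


μ = E[X] = 11/13, a = 2.
Markov: P[X ≥ 2] ≤ μ/a = (11/13)/2 = 11/26.
Numerically: ≈ 0.423.
(Since a = 2 > μ = 0.846, the bound 11/26 is < 1 and informative.)

P[X ≥ 2] ≤ 11/26 ≈ 0.423.


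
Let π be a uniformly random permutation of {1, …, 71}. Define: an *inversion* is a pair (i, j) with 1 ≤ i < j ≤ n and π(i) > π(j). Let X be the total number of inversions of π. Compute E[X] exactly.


Write X = Σ X_I over the C(71, 2) = 2485 pairs i < j, with X_I the indicator of one inversion.
There are 2485 indicators.
For each fixed pair i < j, the values π(i) and π(j) are two distinct elements of {1, …, 71} in uniformly random order; by symmetry P[π(i) > π(j)] = 1/2.
By linearity: E[X] = 2485 · (1/2) = C(71, 2) · (1/2) = 2485/2 = 2485/2 ≈ 1242.5000.

E[X] = 2485/2 = 1242.5000.


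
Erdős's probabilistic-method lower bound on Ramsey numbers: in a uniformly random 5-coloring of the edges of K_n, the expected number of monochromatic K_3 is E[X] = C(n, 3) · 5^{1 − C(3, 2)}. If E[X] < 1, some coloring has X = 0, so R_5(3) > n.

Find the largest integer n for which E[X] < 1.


We need C(n, 3) · 5^{1 − 3} < 1, i.e. C(n, 3) < 5^{3 − 1} = 25.
Check values of n near the boundary:
  n = 3: C(3, 3) = 1; 1 < 25? YES
  n = 4: C(4, 3) = 4; 4 < 25? YES
  n = 5: C(5, 3) = 10; 10 < 25? YES
  n = 6: C(6, 3) = 20; 20 < 25? YES
  n = 7: C(7, 3) = 35; 35 < 25? NO
  n = 8: C(8, 3) = 56; 56 < 25? NO
The largest n with C(n, 3) < 25 is n = 6 (where E[X] = 4/5 ≈ 0.8000). Hence R_5(3) > 6, i.e. R_5(3) ≥ 7.

Largest n = 6; hence R_5(3) > 6.


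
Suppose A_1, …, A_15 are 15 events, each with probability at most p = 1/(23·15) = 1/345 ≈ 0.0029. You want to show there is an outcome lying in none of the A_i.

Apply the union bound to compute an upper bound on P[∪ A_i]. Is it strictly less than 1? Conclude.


Union bound: P[∪_{i=1}^{15} A_i] ≤ Σ_i P[A_i] ≤ 15·p = 15·(1/345) = 1/23.
Numerically: 1/23 ≈ 0.0435.
Is 1/23 < 1? YES.
Since P[∪ A_i] ≤ 1/23 < 1, the complement has P[∩ A_i^c] ≥ 1 − 1/23 = 22/23 > 0, so some outcome avoids every A_i.

15·p = 1/23 ≈ 0.0435; existence CERTIFIED by the union bound.


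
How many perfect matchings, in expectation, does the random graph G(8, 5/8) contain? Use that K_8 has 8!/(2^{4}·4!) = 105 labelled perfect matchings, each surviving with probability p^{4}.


K_8 has 8!/(2^{4}·4!) = 105 labelled perfect matchings.
For each such perfect matching H, let X_H = 1 if all 4 edges of H are present in G. Then P[X_H = 1] = p^{4} = (5/8)^{4} = 625/4096.
By linearity: E[X] = Σ_H E[X_H] = 105 · p^{4} = 105 · 625/4096 = 65625/4096.
Numerically: E[X] ≈ 16.02.

E[X] = 105 · (5/8)^{4} = 65625/4096 ≈ 16.02.


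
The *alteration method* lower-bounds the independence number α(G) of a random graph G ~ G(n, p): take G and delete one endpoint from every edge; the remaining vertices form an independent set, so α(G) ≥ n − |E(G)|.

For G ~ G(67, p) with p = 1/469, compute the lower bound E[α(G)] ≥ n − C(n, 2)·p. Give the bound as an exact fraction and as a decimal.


E[|E(G)|] = C(67, 2)·p = 2211 · (1/469) = 33/7.
E[α(G)] ≥ n − E[|E(G)|] = 67 − 33/7 = 436/7.
Numerically: ≈ 62.286.
(This is only a lower bound; the true E[α(G)] may be larger.)

E[α(G)] ≥ 436/7 ≈ 62.286.


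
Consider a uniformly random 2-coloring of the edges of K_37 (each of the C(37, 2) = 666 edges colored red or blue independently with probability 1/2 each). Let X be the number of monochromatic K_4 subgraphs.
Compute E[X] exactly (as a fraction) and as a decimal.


Let X = Σ_S X_S over the C(37, 4) = 66045 subsets S of size 4, where X_S = 1 if the K_4 on S is monochromatic.
For a fixed S, the K_4 on S has C(4, 2) = 6 edges. P[all 6 edges red] = (1/2)^6, and likewise for blue, so P[monochromatic] = 2·(1/2)^6 = 2^{1 − 6} = 1/32.
By linearity of expectation: E[X] = C(37, 4) · 2^{1 − 6} = 66045 · 1/32 = 66045/32.
Numerically: E[X] ≈ 2063.9062.

E[X] = C(37,4)·2^(1−C(4,2)) = 66045/32 ≈ 2063.9062.


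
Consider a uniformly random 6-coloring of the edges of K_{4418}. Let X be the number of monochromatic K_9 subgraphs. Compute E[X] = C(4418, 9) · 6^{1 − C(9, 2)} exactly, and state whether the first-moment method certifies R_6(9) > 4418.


E[X] = C(4418, 9) · 6^{1 − 36} = 1752779389572095347587475120 · 6^{−35} = 1752779389572095347587475120/1719070799748422591028658176.
As a reduced fraction: E[X] = 109548711848255959224217195/107441924984276411939291136 ≈ 1.0196.
Is E[X] < 1? NO.
Since E[X] ≥ 1, the first-moment bound is inconclusive at n = 4418; it does NOT by itself certify R_6(9) > 4418.

E[X] = 109548711848255959224217195/107441924984276411939291136 ≈ 1.0196; E[X] ≥ 1; first-moment method inconclusive here.


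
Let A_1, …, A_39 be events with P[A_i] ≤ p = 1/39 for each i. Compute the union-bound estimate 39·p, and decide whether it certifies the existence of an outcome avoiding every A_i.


Union bound: P[∪_{i=1}^{39} A_i] ≤ Σ_i P[A_i] ≤ 39·p = 39·(1/39) = 1.
Numerically: 1 ≈ 1.000.
Is 1 < 1? NO.
Since the bound 1 is ≥ 1, the union bound is uninformative here; it does NOT by itself certify existence.

39·p = 1 ≈ 1.000; existence NOT certified by the union bound.


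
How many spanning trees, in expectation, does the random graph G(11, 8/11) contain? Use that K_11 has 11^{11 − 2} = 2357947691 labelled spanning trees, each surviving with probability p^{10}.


K_11 has 11^{11 − 2} = 2357947691 labelled spanning trees.
For each such spanning tree H, let X_H = 1 if all 10 edges of H are present in G. Then P[X_H = 1] = p^{10} = (8/11)^{10} = 1073741824/25937424601.
By linearity: E[X] = Σ_H E[X_H] = 2357947691 · p^{10} = 2357947691 · 1073741824/25937424601 = 1073741824/11.
Numerically: E[X] ≈ 9.76129e+07.

E[X] = 2357947691 · (8/11)^{10} = 1073741824/11 ≈ 9.76129e+07.


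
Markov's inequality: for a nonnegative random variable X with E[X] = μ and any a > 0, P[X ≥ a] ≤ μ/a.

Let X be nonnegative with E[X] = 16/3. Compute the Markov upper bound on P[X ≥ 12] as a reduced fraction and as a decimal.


μ = E[X] = 16/3, a = 12.
Markov: P[X ≥ 12] ≤ μ/a = (16/3)/12 = 4/9.
Numerically: ≈ 0.444.
(Since a = 12 > μ = 5.333, the bound 4/9 is < 1 and informative.)

P[X ≥ 12] ≤ 4/9 ≈ 0.444.


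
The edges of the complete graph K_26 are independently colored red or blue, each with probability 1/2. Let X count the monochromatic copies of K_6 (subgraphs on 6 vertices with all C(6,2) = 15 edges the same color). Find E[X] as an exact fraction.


Let X = Σ_S X_S over the C(26, 6) = 230230 subsets S of size 6, where X_S = 1 if the K_6 on S is monochromatic.
For a fixed S, the K_6 on S has C(6, 2) = 15 edges. P[all 15 edges red] = (1/2)^15, and likewise for blue, so P[monochromatic] = 2·(1/2)^15 = 2^{1 − 15} = 1/16384.
By linearity: E[X] = C(26, 6) · 2^{1 − 15} = 230230 · 1/16384 = 115115/8192.
Numerically: E[X] ≈ 14.052.

E[X] = C(26,6)·2^(1−C(6,2)) = 115115/8192 ≈ 14.052.


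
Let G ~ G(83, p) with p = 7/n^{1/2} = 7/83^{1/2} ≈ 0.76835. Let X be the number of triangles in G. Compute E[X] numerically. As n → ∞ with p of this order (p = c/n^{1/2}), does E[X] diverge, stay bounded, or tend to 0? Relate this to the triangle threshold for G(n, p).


Number of potential triangles: C(83, 3) = 91881.
Each occurs with probability p³ ≈ (0.76835)³ ≈ 4.53604111e-01.
By linearity: E[X] = C(83, 3)·p³ ≈ 91881 · 4.53604111e-01 ≈ 41677.599282.
Since α = 1/2 < 1, p = c/n^{1/2} ≫ 1/n is above the triangle threshold p ~ 1/n. Asymptotically E[X] ~ (c³/6)·n^{3(1−α)} = (7³/6)·n^{1.5} → ∞; triangles are abundant w.h.p.

E[X] ≈ 41677.599282; in regime p = Θ(1/n^{1/2}) E[X] diverges (above the triangle threshold p ~ 1/n).


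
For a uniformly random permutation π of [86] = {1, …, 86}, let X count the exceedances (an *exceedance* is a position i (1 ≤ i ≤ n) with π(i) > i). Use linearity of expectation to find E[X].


Write X = Σ_{i=1}^{86} X_i, where X_i = 1_{π(i) > i}.
For each fixed i, π(i) is uniform over {1, …, 86} (marginal of a uniform permutation), so P[π(i) > i] = (n − i)/n. Summing: Σ_{i=1}^{86} (n − i)/n = (0 + 1 + … + 85)/86 = 86(86 − 1)/(2·86) = (86 − 1)/2.
Hence E[X] = Σ_{i=1}^{86} (86 − i)/86 = 85/2 ≈ 42.5000.

E[X] = 85/2 = 42.5000.


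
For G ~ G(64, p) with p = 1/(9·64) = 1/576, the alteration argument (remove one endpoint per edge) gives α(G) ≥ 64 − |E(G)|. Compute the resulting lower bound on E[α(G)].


E[|E(G)|] = C(64, 2)·p = 2016 · (1/576) = 7/2.
E[α(G)] ≥ n − E[|E(G)|] = 64 − 7/2 = 121/2.
Numerically: ≈ 60.5000.
(This is only a lower bound; the true E[α(G)] may be larger.)

E[α(G)] ≥ 121/2 ≈ 60.5000.


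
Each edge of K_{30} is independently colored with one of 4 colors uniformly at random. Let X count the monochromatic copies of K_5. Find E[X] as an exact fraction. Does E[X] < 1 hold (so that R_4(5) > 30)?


E[X] = C(30, 5) · 4^{1 − 10} = 142506 · 4^{−9} = 142506/262144.
As a reduced fraction: E[X] = 71253/131072 ≈ 0.543617.
Is E[X] < 1? YES.
Since E[X] < 1, there exists a 4-coloring of K_{30} with no monochromatic K_5; hence R_4(5) > 30.

E[X] = 71253/131072 ≈ 0.543617; E[X] < 1, so R_4(5) > 30.


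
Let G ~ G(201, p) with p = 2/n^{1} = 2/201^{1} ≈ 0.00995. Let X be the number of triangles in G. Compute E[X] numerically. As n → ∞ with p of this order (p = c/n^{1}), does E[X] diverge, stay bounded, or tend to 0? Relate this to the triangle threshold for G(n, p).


Number of potential triangles: C(201, 3) = 1333300.
Each occurs with probability p³ ≈ (0.00995)³ ≈ 9.85149e-07.
By linearity: E[X] = C(201, 3)·p³ ≈ 1333300 · 9.85149e-07 ≈ 1.313.
Here α = 1, so p = 2/n is exactly at the triangle threshold p ~ 1/n. Asymptotically E[X] → c³/6 = 2³/6 = 4/3 ≈ 1.333, a bounded constant. In this regime the triangle count is asymptotically Poisson(c³/6).

E[X] ≈ 1.313; in regime p = Θ(1/n^{1}) E[X] stays bounded (at the triangle threshold p ~ 1/n).


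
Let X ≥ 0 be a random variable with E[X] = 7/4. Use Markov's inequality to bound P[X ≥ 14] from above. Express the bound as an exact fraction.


μ = E[X] = 7/4, a = 14.
Markov: P[X ≥ 14] ≤ μ/a = (7/4)/14 = 1/8.
Numerically: ≈ 0.1250.
(Since a = 14 > μ = 1.7500, the bound 1/8 is < 1 and informative.)

P[X ≥ 14] ≤ 1/8 ≈ 0.1250.


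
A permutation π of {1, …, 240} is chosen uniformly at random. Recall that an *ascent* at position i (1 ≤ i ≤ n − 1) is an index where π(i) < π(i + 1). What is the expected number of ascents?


Write X = Σ X_I over i = 1, …, 239, with X_I the indicator of one ascent.
There are 239 indicators.
For each fixed i, the pair (π(i), π(i+1)) is a uniformly random ordered pair of distinct values from {1, …, 240}; by symmetry P[π(i) < π(i+1)] = 1/2.
By linearity: E[X] = 239 · (1/2) = (240 − 1) · (1/2) = 239/2 ≈ 119.50000.

E[X] = 239/2 = 119.50000.


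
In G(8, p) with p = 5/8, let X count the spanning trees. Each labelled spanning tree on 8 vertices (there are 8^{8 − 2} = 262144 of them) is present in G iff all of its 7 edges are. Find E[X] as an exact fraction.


K_8 has 8^{8 − 2} = 262144 labelled spanning trees.
For each such spanning tree H, let X_H = 1 if all 7 edges of H are present in G. Then P[X_H = 1] = p^{7} = (5/8)^{7} = 78125/2097152.
By linearity: E[X] = Σ_H E[X_H] = 262144 · p^{7} = 262144 · 78125/2097152 = 78125/8.
Numerically: E[X] ≈ 9766.

E[X] = 262144 · (5/8)^{7} = 78125/8 ≈ 9766.


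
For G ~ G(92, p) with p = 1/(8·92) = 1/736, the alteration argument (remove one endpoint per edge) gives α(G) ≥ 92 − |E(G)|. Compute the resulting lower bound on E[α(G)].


E[|E(G)|] = C(92, 2)·p = 4186 · (1/736) = 91/16.
E[α(G)] ≥ n − E[|E(G)|] = 92 − 91/16 = 1381/16.
Numerically: ≈ 86.312.
(This is only a lower bound; the true E[α(G)] may be larger.)

E[α(G)] ≥ 1381/16 ≈ 86.312.


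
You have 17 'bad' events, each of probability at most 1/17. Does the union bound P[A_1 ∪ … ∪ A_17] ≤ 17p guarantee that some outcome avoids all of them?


Union bound: P[∪_{i=1}^{17} A_i] ≤ Σ_i P[A_i] ≤ 17·p = 17·(1/17) = 1.
Numerically: 1 ≈ 1.00000.
Is 1 < 1? NO.
Since the bound 1 is ≥ 1, the union bound is uninformative here; it does NOT by itself certify existence.

17·p = 1 ≈ 1.00000; existence NOT certified by the union bound.


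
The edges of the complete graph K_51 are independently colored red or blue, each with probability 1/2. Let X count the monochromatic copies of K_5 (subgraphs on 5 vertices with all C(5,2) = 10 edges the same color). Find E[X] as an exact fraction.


Let X = Σ_S X_S over the C(51, 5) = 2349060 subsets S of size 5, where X_S = 1 if the K_5 on S is monochromatic.
For a fixed S, the K_5 on S has C(5, 2) = 10 edges. P[all 10 edges red] = (1/2)^10, and likewise for blue, so P[monochromatic] = 2·(1/2)^10 = 2^{1 − 10} = 1/512.
By linearity of expectation: E[X] = C(51, 5) · 2^{1 − 10} = 2349060 · 1/512 = 587265/128.
Numerically: E[X] ≈ 4588.008.

E[X] = C(51,5)·2^(1−C(5,2)) = 587265/128 ≈ 4588.008.


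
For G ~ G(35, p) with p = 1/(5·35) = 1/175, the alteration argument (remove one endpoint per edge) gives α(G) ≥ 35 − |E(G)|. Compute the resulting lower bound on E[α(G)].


E[|E(G)|] = C(35, 2)·p = 595 · (1/175) = 17/5.
E[α(G)] ≥ n − E[|E(G)|] = 35 − 17/5 = 158/5.
Numerically: ≈ 31.600.
(This is only a lower bound; the true E[α(G)] may be larger.)

E[α(G)] ≥ 158/5 ≈ 31.600.


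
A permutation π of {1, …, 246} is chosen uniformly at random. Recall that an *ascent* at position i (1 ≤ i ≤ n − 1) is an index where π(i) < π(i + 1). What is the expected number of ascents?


Write X = Σ X_I over i = 1, …, 245, with X_I the indicator of one ascent.
There are 245 indicators.
For each fixed i, the pair (π(i), π(i+1)) is a uniformly random ordered pair of distinct values from {1, …, 246}; by symmetry P[π(i) < π(i+1)] = 1/2.
By linearity: E[X] = 245 · (1/2) = (246 − 1) · (1/2) = 245/2 ≈ 122.5000.

E[X] = 245/2 = 122.5000.


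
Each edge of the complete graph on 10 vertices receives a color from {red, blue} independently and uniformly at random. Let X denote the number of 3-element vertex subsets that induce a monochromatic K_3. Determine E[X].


Let X = Σ_S X_S over the C(10, 3) = 120 subsets S of size 3, where X_S = 1 if the K_3 on S is monochromatic.
For a fixed S, the K_3 on S has C(3, 2) = 3 edges. P[all 3 edges red] = (1/2)^3, and likewise for blue, so P[monochromatic] = 2·(1/2)^3 = 2^{1 − 3} = 1/4.
By linearity of expectation: E[X] = C(10, 3) · 2^{1 − 3} = 120 · 1/4 = 30.
Numerically: E[X] ≈ 30.000.

E[X] = C(10,3)·2^(1−C(3,2)) = 30 ≈ 30.000.


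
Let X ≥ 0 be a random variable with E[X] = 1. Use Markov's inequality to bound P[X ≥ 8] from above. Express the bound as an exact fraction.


μ = E[X] = 1, a = 8.
Markov: P[X ≥ 8] ≤ μ/a = (1)/8 = 1/8.
Numerically: ≈ 0.12500.
(Since a = 8 > μ = 1.00000, the bound 1/8 is < 1 and informative.)

P[X ≥ 8] ≤ 1/8 ≈ 0.12500.


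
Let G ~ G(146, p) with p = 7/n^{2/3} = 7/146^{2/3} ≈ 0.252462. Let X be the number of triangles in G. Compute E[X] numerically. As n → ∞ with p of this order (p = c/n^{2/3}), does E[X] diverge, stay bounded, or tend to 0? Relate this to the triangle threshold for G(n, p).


Number of potential triangles: C(146, 3) = 508080.
Each occurs with probability p³ ≈ (0.252462)³ ≈ 1.60911991e-02.
By linearity: E[X] = C(146, 3)·p³ ≈ 508080 · 1.60911991e-02 ≈ 8175.616438.
Since α = 2/3 < 1, p = c/n^{2/3} ≫ 1/n is above the triangle threshold p ~ 1/n. Asymptotically E[X] ~ (c³/6)·n^{3(1−α)} = (7³/6)·n^{1} → ∞; triangles are abundant w.h.p.

E[X] ≈ 8175.616438; in regime p = Θ(1/n^{2/3}) E[X] diverges (above the triangle threshold p ~ 1/n).


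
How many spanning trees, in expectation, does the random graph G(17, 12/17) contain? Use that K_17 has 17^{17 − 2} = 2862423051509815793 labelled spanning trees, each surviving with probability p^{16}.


K_17 has 17^{17 − 2} = 2862423051509815793 labelled spanning trees.
For each such spanning tree H, let X_H = 1 if all 16 edges of H are present in G. Then P[X_H = 1] = p^{16} = (12/17)^{16} = 184884258895036416/48661191875666868481.
Summing the indicators: E[X] = Σ_H E[X_H] = 2862423051509815793 · p^{16} = 2862423051509815793 · 184884258895036416/48661191875666868481 = 184884258895036416/17.
Numerically: E[X] ≈ 1.08755e+16.

E[X] = 2862423051509815793 · (12/17)^{16} = 184884258895036416/17 ≈ 1.08755e+16.


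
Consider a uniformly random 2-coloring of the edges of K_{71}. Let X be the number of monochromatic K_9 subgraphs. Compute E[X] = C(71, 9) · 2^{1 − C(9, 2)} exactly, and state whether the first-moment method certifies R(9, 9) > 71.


E[X] = C(71, 9) · 2^{1 − 36} = 74473879480 · 2^{−35} = 74473879480/34359738368.
As a reduced fraction: E[X] = 9309234935/4294967296 ≈ 2.1675.
Is E[X] < 1? NO.
Since E[X] ≥ 1, the first-moment bound is inconclusive at n = 71; it does NOT by itself certify R(9, 9) > 71.

E[X] = 9309234935/4294967296 ≈ 2.1675; E[X] ≥ 1; first-moment method inconclusive here.


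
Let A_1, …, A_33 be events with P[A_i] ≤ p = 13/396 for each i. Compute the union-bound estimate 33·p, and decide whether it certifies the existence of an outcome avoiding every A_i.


Union bound: P[∪_{i=1}^{33} A_i] ≤ Σ_i P[A_i] ≤ 33·p = 33·(13/396) = 13/12.
Numerically: 13/12 ≈ 1.0833.
Is 13/12 < 1? NO.
Since the bound 13/12 is ≥ 1, the union bound is uninformative here; it does NOT by itself certify existence.

33·p = 13/12 ≈ 1.0833; existence NOT certified by the union bound.


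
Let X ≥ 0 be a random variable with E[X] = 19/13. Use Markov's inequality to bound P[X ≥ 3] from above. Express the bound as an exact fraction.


μ = E[X] = 19/13, a = 3.
Markov: P[X ≥ 3] ≤ μ/a = (19/13)/3 = 19/39.
Numerically: ≈ 0.487179.
(Since a = 3 > μ = 1.461538, the bound 19/39 is < 1 and informative.)

P[X ≥ 3] ≤ 19/39 ≈ 0.487179.


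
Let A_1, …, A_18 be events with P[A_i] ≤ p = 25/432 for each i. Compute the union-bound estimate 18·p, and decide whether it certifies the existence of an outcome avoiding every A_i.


Union bound: P[∪_{i=1}^{18} A_i] ≤ Σ_i P[A_i] ≤ 18·p = 18·(25/432) = 25/24.
Numerically: 25/24 ≈ 1.04167.
Is 25/24 < 1? NO.
Since the bound 25/24 is ≥ 1, the union bound is uninformative here; it does NOT by itself certify existence.

18·p = 25/24 ≈ 1.04167; existence NOT certified by the union bound.


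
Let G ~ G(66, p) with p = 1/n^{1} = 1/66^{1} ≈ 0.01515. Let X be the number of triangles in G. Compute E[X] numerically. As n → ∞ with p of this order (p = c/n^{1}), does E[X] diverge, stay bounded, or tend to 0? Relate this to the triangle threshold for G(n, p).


Number of potential triangles: C(66, 3) = 45760.
Each occurs with probability p³ ≈ (0.01515)³ ≈ 3.478309e-06.
By linearity: E[X] = C(66, 3)·p³ ≈ 45760 · 3.478309e-06 ≈ 0.1592.
Here α = 1, so p = 1/n is exactly at the triangle threshold p ~ 1/n. Asymptotically E[X] → c³/6 = 1³/6 = 1/6 ≈ 0.1667, a bounded constant. In this regime the triangle count is asymptotically Poisson(c³/6).

E[X] ≈ 0.1592; in regime p = Θ(1/n^{1}) E[X] stays bounded (at the triangle threshold p ~ 1/n).


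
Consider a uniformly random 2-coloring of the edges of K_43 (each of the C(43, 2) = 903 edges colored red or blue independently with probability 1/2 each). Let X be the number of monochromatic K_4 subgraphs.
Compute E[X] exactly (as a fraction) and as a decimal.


Let X = Σ_S X_S over the C(43, 4) = 123410 subsets S of size 4, where X_S = 1 if the K_4 on S is monochromatic.
For a fixed S, the K_4 on S has C(4, 2) = 6 edges. P[all 6 edges red] = (1/2)^6, and likewise for blue, so P[monochromatic] = 2·(1/2)^6 = 2^{1 − 6} = 1/32.
By linearity: E[X] = C(43, 4) · 2^{1 − 6} = 123410 · 1/32 = 61705/16.
Numerically: E[X] ≈ 3856.5625.

E[X] = C(43,4)·2^(1−C(4,2)) = 61705/16 ≈ 3856.5625.


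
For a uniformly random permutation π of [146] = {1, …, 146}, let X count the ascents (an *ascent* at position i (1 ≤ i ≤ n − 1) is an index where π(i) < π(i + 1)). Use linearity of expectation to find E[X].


Write X = Σ X_I over i = 1, …, 145, with X_I the indicator of one ascent.
There are 145 indicators.
For each fixed i, the pair (π(i), π(i+1)) is a uniformly random ordered pair of distinct values from {1, …, 146}; by symmetry P[π(i) < π(i+1)] = 1/2.
By linearity: E[X] = 145 · (1/2) = (146 − 1) · (1/2) = 145/2 ≈ 72.50000.

E[X] = 145/2 = 72.50000.


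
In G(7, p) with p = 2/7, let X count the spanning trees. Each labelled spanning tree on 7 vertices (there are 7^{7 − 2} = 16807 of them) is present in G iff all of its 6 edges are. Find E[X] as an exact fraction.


K_7 has 7^{7 − 2} = 16807 labelled spanning trees.
For each such spanning tree H, let X_H = 1 if all 6 edges of H are present in G. Then P[X_H = 1] = p^{6} = (2/7)^{6} = 64/117649.
By linearity of expectation: E[X] = Σ_H E[X_H] = 16807 · p^{6} = 16807 · 64/117649 = 64/7.
Numerically: E[X] ≈ 9.1429.

E[X] = 16807 · (2/7)^{6} = 64/7 ≈ 9.1429.


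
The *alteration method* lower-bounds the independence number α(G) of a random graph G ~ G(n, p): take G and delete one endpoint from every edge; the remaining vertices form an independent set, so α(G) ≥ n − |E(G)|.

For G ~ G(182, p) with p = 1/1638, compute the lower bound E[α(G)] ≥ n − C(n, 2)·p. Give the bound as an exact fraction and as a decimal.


E[|E(G)|] = C(182, 2)·p = 16471 · (1/1638) = 181/18.
E[α(G)] ≥ n − E[|E(G)|] = 182 − 181/18 = 3095/18.
Numerically: ≈ 171.94444.
(This is only a lower bound; the true E[α(G)] may be larger.)

E[α(G)] ≥ 3095/18 ≈ 171.94444.


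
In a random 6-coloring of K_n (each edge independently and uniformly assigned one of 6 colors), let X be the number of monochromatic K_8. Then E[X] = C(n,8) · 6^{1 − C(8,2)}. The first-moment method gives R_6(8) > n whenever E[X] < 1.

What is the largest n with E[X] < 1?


We need C(n, 8) · 6^{1 − 28} < 1, i.e. C(n, 8) < 6^{28 − 1} = 1023490369077469249536.
Check values of n near the boundary:
  n = 1589: C(1589, 8) = 990389025825605844438; 990389025825605844438 < 1023490369077469249536? YES
  n = 1590: C(1590, 8) = 995397314198933813310; 995397314198933813310 < 1023490369077469249536? YES
  n = 1591: C(1591, 8) = 1000427749141189953870; 1000427749141189953870 < 1023490369077469249536? YES
  n = 1592: C(1592, 8) = 1005480414540892933435; 1005480414540892933435 < 1023490369077469249536? YES
  n = 1593: C(1593, 8) = 1010555394551193970323; 1010555394551193970323 < 1023490369077469249536? YES
  n = 1594: C(1594, 8) = 1015652773590544255167; 1015652773590544255167 < 1023490369077469249536? YES
  n = 1595: C(1595, 8) = 1020772636343363633895; 1020772636343363633895 < 1023490369077469249536? YES
  n = 1596: C(1596, 8) = 1025915067760710553965; 1025915067760710553965 < 1023490369077469249536? NO
  n = 1597: C(1597, 8) = 1031080153060953275445; 1031080153060953275445 < 1023490369077469249536? NO
  n = 1598: C(1598, 8) = 1036267977730442348529; 1036267977730442348529 < 1023490369077469249536? NO
The largest n with C(n, 8) < 1023490369077469249536 is n = 1595 (where E[X] = 113419181815929292655/113721152119718805504 ≈ 0.997). Hence R_6(8) > 1595, i.e. R_6(8) ≥ 1596.

Largest n = 1595; hence R_6(8) > 1595.


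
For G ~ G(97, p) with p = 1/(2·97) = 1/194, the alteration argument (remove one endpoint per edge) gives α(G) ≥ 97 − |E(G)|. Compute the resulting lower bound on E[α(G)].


E[|E(G)|] = C(97, 2)·p = 4656 · (1/194) = 24.
E[α(G)] ≥ n − E[|E(G)|] = 97 − 24 = 73.
Numerically: ≈ 73.000.
(This is only a lower bound; the true E[α(G)] may be larger.)

E[α(G)] ≥ 73 ≈ 73.000.


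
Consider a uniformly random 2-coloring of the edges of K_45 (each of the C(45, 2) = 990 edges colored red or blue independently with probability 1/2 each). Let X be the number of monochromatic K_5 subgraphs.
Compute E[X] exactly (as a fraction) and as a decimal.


Let X = Σ_S X_S over the C(45, 5) = 1221759 subsets S of size 5, where X_S = 1 if the K_5 on S is monochromatic.
For a fixed S, the K_5 on S has C(5, 2) = 10 edges. P[all 10 edges red] = (1/2)^10, and likewise for blue, so P[monochromatic] = 2·(1/2)^10 = 2^{1 − 10} = 1/512.
By linearity of expectation: E[X] = C(45, 5) · 2^{1 − 10} = 1221759 · 1/512 = 1221759/512.
Numerically: E[X] ≈ 2386.24805.

E[X] = C(45,5)·2^(1−C(5,2)) = 1221759/512 ≈ 2386.24805.


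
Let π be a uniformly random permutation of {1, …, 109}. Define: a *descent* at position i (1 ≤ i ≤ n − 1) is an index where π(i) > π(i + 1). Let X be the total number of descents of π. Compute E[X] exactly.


Write X = Σ X_I over i = 1, …, 108, with X_I the indicator of one descent.
There are 108 indicators.
For each fixed i, the pair (π(i), π(i+1)) is a uniformly random ordered pair of distinct values from {1, …, 109}; by symmetry P[π(i) > π(i+1)] = 1/2.
By linearity: E[X] = 108 · (1/2) = (109 − 1) · (1/2) = 54 ≈ 54.00000.

E[X] = 54 = 54.00000.


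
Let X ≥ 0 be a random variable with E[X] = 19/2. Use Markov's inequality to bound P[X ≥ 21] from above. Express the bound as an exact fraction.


μ = E[X] = 19/2, a = 21.
Markov: P[X ≥ 21] ≤ μ/a = (19/2)/21 = 19/42.
Numerically: ≈ 0.452.
(Since a = 21 > μ = 9.500, the bound 19/42 is < 1 and informative.)

P[X ≥ 21] ≤ 19/42 ≈ 0.452.


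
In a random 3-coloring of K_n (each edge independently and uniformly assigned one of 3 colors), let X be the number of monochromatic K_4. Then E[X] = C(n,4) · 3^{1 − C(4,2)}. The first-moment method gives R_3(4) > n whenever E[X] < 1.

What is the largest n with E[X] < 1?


We need C(n, 4) · 3^{1 − 6} < 1, i.e. C(n, 4) < 3^{6 − 1} = 243.
Check values of n near the boundary:
  n = 8: C(8, 4) = 70; 70 < 243? YES
  n = 9: C(9, 4) = 126; 126 < 243? YES
  n = 10: C(10, 4) = 210; 210 < 243? YES
  n = 11: C(11, 4) = 330; 330 < 243? NO
  n = 12: C(12, 4) = 495; 495 < 243? NO
The largest n with C(n, 4) < 243 is n = 10 (where E[X] = 70/81 ≈ 0.8642). Hence R_3(4) > 10, i.e. R_3(4) ≥ 11.

Largest n = 10; hence R_3(4) > 10.


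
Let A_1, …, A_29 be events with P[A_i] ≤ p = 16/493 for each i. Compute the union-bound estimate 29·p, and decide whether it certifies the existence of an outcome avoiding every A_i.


Union bound: P[∪_{i=1}^{29} A_i] ≤ Σ_i P[A_i] ≤ 29·p = 29·(16/493) = 16/17.
Numerically: 16/17 ≈ 0.941.
Is 16/17 < 1? YES.
Since P[∪ A_i] ≤ 16/17 < 1, the complement has P[∩ A_i^c] ≥ 1 − 16/17 = 1/17 > 0, so some outcome avoids every A_i.

29·p = 16/17 ≈ 0.941; existence CERTIFIED by the union bound.


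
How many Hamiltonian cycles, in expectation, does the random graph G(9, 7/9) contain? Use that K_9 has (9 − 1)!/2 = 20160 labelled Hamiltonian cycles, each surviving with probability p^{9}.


K_9 has (9 − 1)!/2 = 20160 labelled Hamiltonian cycles.
For each such Hamiltonian cycle H, let X_H = 1 if all 9 edges of H are present in G. Then P[X_H = 1] = p^{9} = (7/9)^{9} = 40353607/387420489.
By linearity: E[X] = Σ_H E[X_H] = 20160 · p^{9} = 20160 · 40353607/387420489 = 90392079680/43046721.
Numerically: E[X] ≈ 2.1e+03.

E[X] = 20160 · (7/9)^{9} = 90392079680/43046721 ≈ 2.1e+03.


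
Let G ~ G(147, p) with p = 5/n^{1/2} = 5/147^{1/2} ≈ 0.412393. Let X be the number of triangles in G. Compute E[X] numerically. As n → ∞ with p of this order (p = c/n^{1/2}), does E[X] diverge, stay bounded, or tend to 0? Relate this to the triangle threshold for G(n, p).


Number of potential triangles: C(147, 3) = 518665.
Each occurs with probability p³ ≈ (0.412393)³ ≈ 7.01348724e-02.
By linearity: E[X] = C(147, 3)·p³ ≈ 518665 · 7.01348724e-02 ≈ 36376.503568.
Since α = 1/2 < 1, p = c/n^{1/2} ≫ 1/n is above the triangle threshold p ~ 1/n. Asymptotically E[X] ~ (c³/6)·n^{3(1−α)} = (5³/6)·n^{1.5} → ∞; triangles are abundant w.h.p.

E[X] ≈ 36376.503568; in regime p = Θ(1/n^{1/2}) E[X] diverges (above the triangle threshold p ~ 1/n).


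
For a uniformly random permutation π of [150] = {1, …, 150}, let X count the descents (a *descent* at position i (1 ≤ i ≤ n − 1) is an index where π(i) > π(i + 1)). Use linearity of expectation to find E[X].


Write X = Σ X_I over i = 1, …, 149, with X_I the indicator of one descent.
There are 149 indicators.
For each fixed i, the pair (π(i), π(i+1)) is a uniformly random ordered pair of distinct values from {1, …, 150}; by symmetry P[π(i) > π(i+1)] = 1/2.
By linearity: E[X] = 149 · (1/2) = (150 − 1) · (1/2) = 149/2 ≈ 74.5000.

E[X] = 149/2 = 74.5000.


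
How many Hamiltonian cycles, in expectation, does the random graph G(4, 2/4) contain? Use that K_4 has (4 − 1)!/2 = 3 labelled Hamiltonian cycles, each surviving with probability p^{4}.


K_4 has (4 − 1)!/2 = 3 labelled Hamiltonian cycles.
For each such Hamiltonian cycle H, let X_H = 1 if all 4 edges of H are present in G. Then P[X_H = 1] = p^{4} = (1/2)^{4} = 1/16.
By linearity: E[X] = Σ_H E[X_H] = 3 · p^{4} = 3 · 1/16 = 3/16.
Numerically: E[X] ≈ 0.188.

E[X] = 3 · (1/2)^{4} = 3/16 ≈ 0.188.


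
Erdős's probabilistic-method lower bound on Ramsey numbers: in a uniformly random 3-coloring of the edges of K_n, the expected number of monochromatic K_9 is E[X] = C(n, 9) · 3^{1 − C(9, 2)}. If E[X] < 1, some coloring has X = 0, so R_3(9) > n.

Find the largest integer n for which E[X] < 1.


We need C(n, 9) · 3^{1 − 36} < 1, i.e. C(n, 9) < 3^{36 − 1} = 50031545098999707.
Check values of n near the boundary:
  n = 297: C(297, 9) = 43842345008337645; 43842345008337645 < 50031545098999707? YES
  n = 298: C(298, 9) = 45207677551849890; 45207677551849890 < 50031545098999707? YES
  n = 299: C(299, 9) = 46610674441390059; 46610674441390059 < 50031545098999707? YES
  n = 300: C(300, 9) = 48052241692154700; 48052241692154700 < 50031545098999707? YES
  n = 301: C(301, 9) = 49533303936090975; 49533303936090975 < 50031545098999707? YES
  n = 302: C(302, 9) = 51054804739588650; 51054804739588650 < 50031545098999707? NO
The largest n with C(n, 9) < 50031545098999707 is n = 301 (where E[X] = 16511101312030325/16677181699666569 ≈ 0.990041). Hence R_3(9) > 301, i.e. R_3(9) ≥ 302.

Largest n = 301; hence R_3(9) > 301.


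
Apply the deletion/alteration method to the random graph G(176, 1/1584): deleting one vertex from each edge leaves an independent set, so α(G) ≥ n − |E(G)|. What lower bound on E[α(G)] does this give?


E[|E(G)|] = C(176, 2)·p = 15400 · (1/1584) = 175/18.
E[α(G)] ≥ n − E[|E(G)|] = 176 − 175/18 = 2993/18.
Numerically: ≈ 166.2778.
(This is only a lower bound; the true E[α(G)] may be larger.)

E[α(G)] ≥ 2993/18 ≈ 166.2778.


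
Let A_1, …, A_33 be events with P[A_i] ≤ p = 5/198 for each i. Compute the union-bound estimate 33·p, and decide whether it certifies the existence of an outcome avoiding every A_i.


Union bound: P[∪_{i=1}^{33} A_i] ≤ Σ_i P[A_i] ≤ 33·p = 33·(5/198) = 5/6.
Numerically: 5/6 ≈ 0.83333.
Is 5/6 < 1? YES.
Since P[∪ A_i] ≤ 5/6 < 1, the complement has P[∩ A_i^c] ≥ 1 − 5/6 = 1/6 > 0, so some outcome avoids every A_i.

33·p = 5/6 ≈ 0.83333; existence CERTIFIED by the union bound.


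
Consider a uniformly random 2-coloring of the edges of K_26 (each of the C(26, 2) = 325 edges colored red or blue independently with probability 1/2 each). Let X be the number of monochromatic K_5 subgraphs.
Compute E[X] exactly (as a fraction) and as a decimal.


Let X = Σ_S X_S over the C(26, 5) = 65780 subsets S of size 5, where X_S = 1 if the K_5 on S is monochromatic.
For a fixed S, the K_5 on S has C(5, 2) = 10 edges. P[all 10 edges red] = (1/2)^10, and likewise for blue, so P[monochromatic] = 2·(1/2)^10 = 2^{1 − 10} = 1/512.
Summing: E[X] = C(26, 5) · 2^{1 − 10} = 65780 · 1/512 = 16445/128.
Numerically: E[X] ≈ 128.477.

E[X] = C(26,5)·2^(1−C(5,2)) = 16445/128 ≈ 128.477.


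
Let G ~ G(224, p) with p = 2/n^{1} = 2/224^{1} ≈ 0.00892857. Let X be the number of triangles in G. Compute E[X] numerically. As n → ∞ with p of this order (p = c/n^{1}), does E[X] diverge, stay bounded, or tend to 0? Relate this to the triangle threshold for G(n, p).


Number of potential triangles: C(224, 3) = 1848224.
Each occurs with probability p³ ≈ (0.00892857)³ ≈ 7.11780248e-07.
By linearity: E[X] = C(224, 3)·p³ ≈ 1848224 · 7.11780248e-07 ≈ 1.315529.
Here α = 1, so p = 2/n is exactly at the triangle threshold p ~ 1/n. Asymptotically E[X] → c³/6 = 2³/6 = 4/3 ≈ 1.333333, a bounded constant. In this regime the triangle count is asymptotically Poisson(c³/6).

E[X] ≈ 1.315529; in regime p = Θ(1/n^{1}) E[X] stays bounded (at the triangle threshold p ~ 1/n).


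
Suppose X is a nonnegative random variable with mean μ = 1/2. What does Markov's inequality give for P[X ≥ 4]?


μ = E[X] = 1/2, a = 4.
Markov: P[X ≥ 4] ≤ μ/a = (1/2)/4 = 1/8.
Numerically: ≈ 0.125000.
(Since a = 4 > μ = 0.500000, the bound 1/8 is < 1 and informative.)

P[X ≥ 4] ≤ 1/8 ≈ 0.125000.


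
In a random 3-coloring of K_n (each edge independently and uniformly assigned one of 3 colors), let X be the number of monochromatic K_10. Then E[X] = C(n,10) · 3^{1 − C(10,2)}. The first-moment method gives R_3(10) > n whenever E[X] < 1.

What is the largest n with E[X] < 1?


We need C(n, 10) · 3^{1 − 45} < 1, i.e. C(n, 10) < 3^{45 − 1} = 984770902183611232881.
Check values of n near the boundary:
  n = 568: C(568, 10) = 889446337783744949208; 889446337783744949208 < 984770902183611232881? YES
  n = 569: C(569, 10) = 905357721286137524328; 905357721286137524328 < 984770902183611232881? YES
  n = 570: C(570, 10) = 921524823451961408691; 921524823451961408691 < 984770902183611232881? YES
  n = 571: C(571, 10) = 937951290893172842001; 937951290893172842001 < 984770902183611232881? YES
  n = 572: C(572, 10) = 954640815642161682606; 954640815642161682606 < 984770902183611232881? YES
  n = 573: C(573, 10) = 971597135635805762226; 971597135635805762226 < 984770902183611232881? YES
  n = 574: C(574, 10) = 988824035203816502691; 988824035203816502691 < 984770902183611232881? NO
The largest n with C(n, 10) < 984770902183611232881 is n = 573 (where E[X] = 35985079097622435638/36472996377170786403 ≈ 0.987). Hence R_3(10) > 573, i.e. R_3(10) ≥ 574.

Largest n = 573; hence R_3(10) > 573.


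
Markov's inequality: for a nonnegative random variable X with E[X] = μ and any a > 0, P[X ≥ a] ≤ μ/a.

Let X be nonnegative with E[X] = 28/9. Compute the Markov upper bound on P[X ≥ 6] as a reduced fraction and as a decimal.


μ = E[X] = 28/9, a = 6.
Markov: P[X ≥ 6] ≤ μ/a = (28/9)/6 = 14/27.
Numerically: ≈ 0.519.
(Since a = 6 > μ = 3.111, the bound 14/27 is < 1 and informative.)

P[X ≥ 6] ≤ 14/27 ≈ 0.519.


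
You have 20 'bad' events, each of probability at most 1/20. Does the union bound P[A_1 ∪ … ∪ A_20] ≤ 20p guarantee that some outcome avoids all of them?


Union bound: P[∪_{i=1}^{20} A_i] ≤ Σ_i P[A_i] ≤ 20·p = 20·(1/20) = 1.
Numerically: 1 ≈ 1.000.
Is 1 < 1? NO.
Since the bound 1 is ≥ 1, the union bound is uninformative here; it does NOT by itself certify existence.

20·p = 1 ≈ 1.000; existence NOT certified by the union bound.


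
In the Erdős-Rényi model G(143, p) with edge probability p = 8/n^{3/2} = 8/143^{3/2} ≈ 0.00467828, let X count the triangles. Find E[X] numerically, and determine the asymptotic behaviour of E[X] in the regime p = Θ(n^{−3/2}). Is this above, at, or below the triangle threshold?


Number of potential triangles: C(143, 3) = 477191.
Each occurs with probability p³ ≈ (0.00467828)³ ≈ 1.02390059e-07.
By linearity: E[X] = C(143, 3)·p³ ≈ 477191 · 1.02390059e-07 ≈ 0.048860.
Since α = 3/2 > 1, p = c/n^{3/2} = o(1/n) is below the triangle threshold p ~ 1/n. Asymptotically E[X] ~ (c³/6)·n^{3(1−α)} = (8³/6)·n^{-1.5} → 0, so by Markov's inequality G has no triangles w.h.p.

E[X] ≈ 0.048860; in regime p = Θ(1/n^{3/2}) E[X] tends to 0 (below the triangle threshold p ~ 1/n).


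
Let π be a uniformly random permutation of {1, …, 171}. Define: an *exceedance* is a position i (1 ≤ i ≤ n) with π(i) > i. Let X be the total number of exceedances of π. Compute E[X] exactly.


Write X = Σ_{i=1}^{171} X_i, where X_i = 1_{π(i) > i}.
For each fixed i, π(i) is uniform over {1, …, 171} (marginal of a uniform permutation), so P[π(i) > i] = (n − i)/n. Summing: Σ_{i=1}^{171} (n − i)/n = (0 + 1 + … + 170)/171 = 171(171 − 1)/(2·171) = (171 − 1)/2.
Hence E[X] = Σ_{i=1}^{171} (171 − i)/171 = 85 ≈ 85.0000.

E[X] = 85 = 85.0000.


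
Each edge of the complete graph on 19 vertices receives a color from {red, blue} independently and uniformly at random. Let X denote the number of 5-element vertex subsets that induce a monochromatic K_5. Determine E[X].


Let X = Σ_S X_S over the C(19, 5) = 11628 subsets S of size 5, where X_S = 1 if the K_5 on S is monochromatic.
For a fixed S, the K_5 on S has C(5, 2) = 10 edges. P[all 10 edges red] = (1/2)^10, and likewise for blue, so P[monochromatic] = 2·(1/2)^10 = 2^{1 − 10} = 1/512.
By linearity: E[X] = C(19, 5) · 2^{1 − 10} = 11628 · 1/512 = 2907/128.
Numerically: E[X] ≈ 22.711.

E[X] = C(19,5)·2^(1−C(5,2)) = 2907/128 ≈ 22.711.


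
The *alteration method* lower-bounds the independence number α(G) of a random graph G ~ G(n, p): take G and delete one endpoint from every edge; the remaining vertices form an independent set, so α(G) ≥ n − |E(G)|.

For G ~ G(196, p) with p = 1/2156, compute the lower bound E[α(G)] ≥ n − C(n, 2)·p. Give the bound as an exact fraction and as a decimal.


E[|E(G)|] = C(196, 2)·p = 19110 · (1/2156) = 195/22.
E[α(G)] ≥ n − E[|E(G)|] = 196 − 195/22 = 4117/22.
Numerically: ≈ 187.136.
(This is only a lower bound; the true E[α(G)] may be larger.)

E[α(G)] ≥ 4117/22 ≈ 187.136.


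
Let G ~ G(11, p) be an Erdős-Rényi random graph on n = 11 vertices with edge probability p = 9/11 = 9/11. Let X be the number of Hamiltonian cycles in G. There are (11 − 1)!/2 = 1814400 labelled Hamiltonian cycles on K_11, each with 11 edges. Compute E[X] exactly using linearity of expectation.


K_11 has (11 − 1)!/2 = 1814400 labelled Hamiltonian cycles.
For each such Hamiltonian cycle H, let X_H = 1 if all 11 edges of H are present in G. Then P[X_H = 1] = p^{11} = (9/11)^{11} = 31381059609/285311670611.
By linearity of expectation: E[X] = Σ_H E[X_H] = 1814400 · p^{11} = 1814400 · 31381059609/285311670611 = 56937794554569600/285311670611.
Numerically: E[X] ≈ 199563.

E[X] = 1814400 · (9/11)^{11} = 56937794554569600/285311670611 ≈ 199563.
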